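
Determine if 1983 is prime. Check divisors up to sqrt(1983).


1983 / 3 = 661 (exact division)
1983 is NOT prime.

No, 1983 is not prime


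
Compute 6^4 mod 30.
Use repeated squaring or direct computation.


6^1 mod 30 = 6
6^2 mod 30 = 6
6^3 mod 30 = 6
6^4 mod 30 = 6


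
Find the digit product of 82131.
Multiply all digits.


8 × 2 × 1 × 3 × 1 = 48


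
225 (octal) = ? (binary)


225 (base 8) = 149 (decimal)
149 (decimal) = 10010101 (base 2)


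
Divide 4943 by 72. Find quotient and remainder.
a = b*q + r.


4943 = 72 * 68 + 47
Check: 4896 + 47 = 4943

q = 68, r = 47


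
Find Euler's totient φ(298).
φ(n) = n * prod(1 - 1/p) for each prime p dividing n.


298 = 2 × 149
Prime factors: 2, 149
φ(298) = 298 × (1-1/2) × (1-1/149)
= 298 × 1/2 × 148/149 = 148

φ(298) = 148


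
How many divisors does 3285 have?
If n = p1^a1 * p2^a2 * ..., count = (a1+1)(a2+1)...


3285 = 3^2 × 5^1 × 73^1
d(3285) = (2+1) × (1+1) × (1+1) = 12

12 divisors


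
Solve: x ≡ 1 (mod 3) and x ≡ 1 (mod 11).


M = 3*11 = 33
M1 = M/3 = 11, M2 = M/11 = 3
M1^(-1) mod 3 = 2, M2^(-1) mod 11 = 4
x = 1*11*2 + 1*3*4 = 34
34 mod 33 = 1
Check: 1 mod 3 = 1 ✓, 1 mod 11 = 1 ✓

x ≡ 1 (mod 33)


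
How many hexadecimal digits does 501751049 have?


501751049 in base 16 = 1DE81D09
Number of digits = 8

8 digits (base 16)


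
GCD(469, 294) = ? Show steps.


469 = 1 * 294 + 175
294 = 1 * 175 + 119
175 = 1 * 119 + 56
119 = 2 * 56 + 7
56 = 8 * 7 + 0
GCD = 7


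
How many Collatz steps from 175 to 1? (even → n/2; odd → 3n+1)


175 → 526 → 263 → 790 → 395 → 1186 → 593 → 1780 → 890 → 445 → 1336 → 668 → 334 → 167 → 502 → 251 → 754 → 377 → 1132 → 566 → 283 → 850 → 425 → 1276 → 638 → 319 → 958 → 479 → 1438 → 719 → 2158 → 1079 → 3238 → 1619 → 4858 → 2429 → 7288 → 3644 → 1822 → 911 → 2734 → 1367 → 4102 → 2051 → 6154 → 3077 → 9232 → 4616 → 2308 → 1154 → 577 → 1732 → 866 → 433 → 1300 → 650 → 325 → 976 → 488 → 244 → 122 → 61 → 184 → 92 → 46 → 23 → 70 → 35 → 106 → 53 → 160 → 80 → 40 → 20 → 10 → 5 → 16 → 8 → 4 → 2 → 1
Total steps = 80

80 steps


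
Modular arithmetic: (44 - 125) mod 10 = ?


44 - 125 = -81
-81 mod 10 = 9


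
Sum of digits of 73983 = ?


7 + 3 + 9 + 8 + 3 = 30


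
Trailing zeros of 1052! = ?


floor(1052/5) = 210
floor(1052/25) = 42
floor(1052/125) = 8
floor(1052/625) = 1
Total = 261

261 trailing zeros


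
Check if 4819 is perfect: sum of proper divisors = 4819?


Proper divisors of 4819: 1, 61, 79
Sum = 1 + 61 + 79 = 141

No, 4819 is not perfect (141 ≠ 4819)


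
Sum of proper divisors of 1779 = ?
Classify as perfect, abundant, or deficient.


Proper divisors: 1, 3, 593
Sum = 1 + 3 + 593 = 597
597 < 1779 → deficient

s(1779) = 597 (deficient)


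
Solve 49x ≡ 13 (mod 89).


GCD(49, 89) = 1, unique solution
a^(-1) mod 89 = 20
x = 20 * 13 mod 89 = 82

x ≡ 82 (mod 89)


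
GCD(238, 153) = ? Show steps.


238 = 1 * 153 + 85
153 = 1 * 85 + 68
85 = 1 * 68 + 17
68 = 4 * 17 + 0
GCD = 17


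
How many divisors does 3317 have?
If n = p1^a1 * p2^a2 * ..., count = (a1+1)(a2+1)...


3317 = 31^1 × 107^1
d(3317) = (1+1) × (1+1) = 4

4 divisors


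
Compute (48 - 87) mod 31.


48 - 87 = -39
-39 mod 31 = 23


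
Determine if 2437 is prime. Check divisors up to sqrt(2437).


Check divisors up to sqrt(2437) = 49.3660
No divisors found.
2437 is prime.

Yes, 2437 is prime


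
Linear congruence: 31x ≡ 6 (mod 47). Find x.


GCD(31, 47) = 1, unique solution
a^(-1) mod 47 = 44
x = 44 * 6 mod 47 = 29

x ≡ 29 (mod 47)


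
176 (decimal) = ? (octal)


176 (base 10) = 176 (decimal)
176 (decimal) = 260 (base 8)


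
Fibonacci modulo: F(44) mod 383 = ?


F(k) mod 383 for k=1..44:
1, 1, 2, 3, 5, 8, 13, 21, 34, 55, 89, 144, 233, 377, 227, 221, 65, 286, 351, 254, 222, 93, 315, 25, 340, 365, 322, 304, 243, 164, 24, 188, 212, 17, 229, 246, 92, 338, 47, 2, 49, 51, 100, 151
F(44) mod 383 = 151


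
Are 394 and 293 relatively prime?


Euclidean algorithm:
394 = 1 * 293 + 101
293 = 2 * 101 + 91
101 = 1 * 91 + 10
91 = 9 * 10 + 1
10 = 10 * 1 + 0
GCD(394, 293) = 1

Yes, coprime (GCD = 1)


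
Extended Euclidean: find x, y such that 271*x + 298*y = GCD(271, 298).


Tabular extended Euclidean (each row: r = 271*s + 298*t):
r=271, s=1, t=0
r=298, s=0, t=1
q=0: r=271, s=1, t=0   [271*(1) + 298*(0) = 271]
q=1: r=27, s=-1, t=1   [271*(-1) + 298*(1) = 27]
q=10: r=1, s=11, t=-10   [271*(11) + 298*(-10) = 1]
q=27: r=0, s=-298, t=271   [271*(-298) + 298*(271) = 0]
GCD = 1; from the row with r=1: x=11, y=-10
Check: 271*(11) + 298*(-10) = 2981 - 2980 = 1

GCD = 1, x = 11, y = -10


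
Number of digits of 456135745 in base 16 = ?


456135745 in base 16 = 1B301441
Number of digits = 8

8 digits (base 16)


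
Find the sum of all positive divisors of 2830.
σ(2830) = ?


Divisors of 2830: 1, 2, 5, 10, 283, 566, 1415, 2830
Sum = 1 + 2 + 5 + 10 + 283 + 566 + 1415 + 2830 = 5112

σ(2830) = 5112


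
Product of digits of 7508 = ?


7 × 5 × 0 × 8 = 0


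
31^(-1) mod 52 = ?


Use the extended Euclidean algorithm on (52, 31); each row r = 52*s + 31*t:
r=52, s=1, t=0
r=31, s=0, t=1
q=1: r=21, s=1, t=-1   [52*(1) + 31*(-1) = 21]
q=1: r=10, s=-1, t=2   [52*(-1) + 31*(2) = 10]
q=2: r=1, s=3, t=-5   [52*(3) + 31*(-5) = 1]
q=10: r=0, s=-31, t=52   [52*(-31) + 31*(52) = 0]
GCD = 1 with t = -5, so 31*(-5) ≡ 1 (mod 52)
Inverse = -5 mod 52 = 47
Check: 31 * 47 = 1457 ≡ 1 (mod 52)

31^(-1) ≡ 47 (mod 52)


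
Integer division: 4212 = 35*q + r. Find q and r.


4212 = 35 * 120 + 12
Check: 4200 + 12 = 4212

q = 120, r = 12


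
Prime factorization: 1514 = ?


1514 / 2 = 757
757 / 757 = 1
1514 = 2 × 757


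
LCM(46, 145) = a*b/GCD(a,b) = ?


GCD(46, 145) = 1
LCM = 46*145/1 = 6670/1 = 6670

LCM = 6670


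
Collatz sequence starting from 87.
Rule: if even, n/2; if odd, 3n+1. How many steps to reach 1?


87 → 262 → 131 → 394 → 197 → 592 → 296 → 148 → 74 → 37 → 112 → 56 → 28 → 14 → 7 → 22 → 11 → 34 → 17 → 52 → 26 → 13 → 40 → 20 → 10 → 5 → 16 → 8 → 4 → 2 → 1
Total steps = 30

30 steps


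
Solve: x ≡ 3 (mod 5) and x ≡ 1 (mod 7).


M = 5*7 = 35
M1 = M/5 = 7, M2 = M/7 = 5
M1^(-1) mod 5 = 3, M2^(-1) mod 7 = 3
x = 3*7*3 + 1*5*3 = 78
78 mod 35 = 8
Check: 8 mod 5 = 3 ✓, 8 mod 7 = 1 ✓

x ≡ 8 (mod 35)


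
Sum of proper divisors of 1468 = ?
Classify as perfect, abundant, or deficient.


Proper divisors: 1, 2, 4, 367, 734
Sum = 1 + 2 + 4 + 367 + 734 = 1108
1108 < 1468 → deficient

s(1468) = 1108 (deficient)


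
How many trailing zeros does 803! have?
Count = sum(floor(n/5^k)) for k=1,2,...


floor(803/5) = 160
floor(803/25) = 32
floor(803/125) = 6
floor(803/625) = 1
Total = 199

199 trailing zeros


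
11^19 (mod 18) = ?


11^1 mod 18 = 11
11^2 mod 18 = 13
11^3 mod 18 = 17
11^4 mod 18 = 7
11^5 mod 18 = 5
11^6 mod 18 = 1
11^7 mod 18 = 11
11^8 mod 18 = 13
11^9 mod 18 = 17
11^10 mod 18 = 7
11^11 mod 18 = 5
11^12 mod 18 = 1
11^13 mod 18 = 11
11^14 mod 18 = 13
11^15 mod 18 = 17
11^16 mod 18 = 7
11^17 mod 18 = 5
11^18 mod 18 = 1
11^19 mod 18 = 11


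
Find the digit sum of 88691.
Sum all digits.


8 + 8 + 6 + 9 + 1 = 32


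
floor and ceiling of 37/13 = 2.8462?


37/13 = 2.8462
floor = 2
ceil = 3

floor = 2, ceil = 3


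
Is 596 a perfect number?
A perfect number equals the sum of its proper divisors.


Proper divisors of 596: 1, 2, 4, 149, 298
Sum = 1 + 2 + 4 + 149 + 298 = 454

No, 596 is not perfect (454 ≠ 596)


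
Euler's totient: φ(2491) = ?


2491 = 47 × 53
Prime factors: 47, 53
φ(2491) = 2491 × (1-1/47) × (1-1/53)
= 2491 × 46/47 × 52/53 = 2392

φ(2491) = 2392


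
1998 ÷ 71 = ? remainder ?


1998 = 71 * 28 + 10
Check: 1988 + 10 = 1998

q = 28, r = 10


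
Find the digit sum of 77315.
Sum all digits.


7 + 7 + 3 + 1 + 5 = 23


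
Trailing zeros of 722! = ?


floor(722/5) = 144
floor(722/25) = 28
floor(722/125) = 5
floor(722/625) = 1
Total = 178

178 trailing zeros


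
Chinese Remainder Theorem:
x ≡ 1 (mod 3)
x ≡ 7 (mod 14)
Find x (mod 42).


M = 3*14 = 42
M1 = M/3 = 14, M2 = M/14 = 3
M1^(-1) mod 3 = 2, M2^(-1) mod 14 = 5
x = 1*14*2 + 7*3*5 = 133
133 mod 42 = 7
Check: 7 mod 3 = 1 ✓, 7 mod 14 = 7 ✓

x ≡ 7 (mod 42)


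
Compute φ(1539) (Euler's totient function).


1539 = 3^4 × 19
Prime factors: 3, 19
φ(1539) = 1539 × (1-1/3) × (1-1/19)
= 1539 × 2/3 × 18/19 = 972

φ(1539) = 972


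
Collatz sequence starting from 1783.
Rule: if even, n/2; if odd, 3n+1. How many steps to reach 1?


1783 → 5350 → 2675 → 8026 → 4013 → 12040 → 6020 → 3010 → 1505 → 4516 → 2258 → 1129 → 3388 → 1694 → 847 → 2542 → 1271 → 3814 → 1907 → 5722 → 2861 → 8584 → 4292 → 2146 → 1073 → 3220 → 1610 → 805 → 2416 → 1208 → 604 → 302 → 151 → 454 → 227 → 682 → 341 → 1024 → 512 → 256 → 128 → 64 → 32 → 16 → 8 → 4 → 2 → 1
Total steps = 47

47 steps


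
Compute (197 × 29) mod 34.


197 × 29 = 5713
5713 mod 34 = 1


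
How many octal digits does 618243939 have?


618243939 in base 8 = 4466323543
Number of digits = 10

10 digits (base 8)


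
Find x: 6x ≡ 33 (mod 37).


GCD(6, 37) = 1, unique solution
a^(-1) mod 37 = 31
x = 31 * 33 mod 37 = 24

x ≡ 24 (mod 37)


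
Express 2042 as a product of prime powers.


2042 / 2 = 1021
1021 / 1021 = 1
2042 = 2 × 1021


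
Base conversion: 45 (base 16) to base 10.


45 (base 16) = 69 (decimal)
69 (decimal) = 69 (base 10)


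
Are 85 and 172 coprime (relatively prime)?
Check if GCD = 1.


Euclidean algorithm:
172 = 2 * 85 + 2
85 = 42 * 2 + 1
2 = 2 * 1 + 0
GCD(85, 172) = 1

Yes, coprime (GCD = 1)


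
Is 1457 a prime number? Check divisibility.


1457 / 31 = 47 (exact division)
1457 is NOT prime.

No, 1457 is not prime


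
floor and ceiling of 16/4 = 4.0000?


16/4 = 4.0000
floor = 4
ceil = 4

floor = 4, ceil = 4


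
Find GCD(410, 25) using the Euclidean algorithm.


410 = 16 * 25 + 10
25 = 2 * 10 + 5
10 = 2 * 5 + 0
GCD = 5


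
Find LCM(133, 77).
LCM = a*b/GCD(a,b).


GCD(133, 77) = 7
LCM = 133*77/7 = 10241/7 = 1463

LCM = 1463


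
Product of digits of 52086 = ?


5 × 2 × 0 × 8 × 6 = 0


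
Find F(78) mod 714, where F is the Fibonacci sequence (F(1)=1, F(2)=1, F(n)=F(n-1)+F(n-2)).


F(k) mod 714 for k=1..78:
1, 1, 2, 3, 5, 8, 13, 21, 34, 55, 89, 144, 233, 377, 610, 273, 169, 442, 611, 339, 236, 575, 97, 672, 55, 13, 68, 81, 149, 230, 379, 609, 274, 169, 443, 612, 341, 239, 580, 105, 685, 76, 47, 123, 170, 293, 463, 42, 505, 547, 338, 171, 509, 680, 475, 441, 202, 643, 131, 60, 191, 251, 442, 693, 421, 400, 107, 507, 614, 407, 307, 0, 307, 307, 614, 207, 107, 314
F(78) mod 714 = 314


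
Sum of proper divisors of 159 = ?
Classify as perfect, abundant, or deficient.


Proper divisors: 1, 3, 53
Sum = 1 + 3 + 53 = 57
57 < 159 → deficient

s(159) = 57 (deficient)


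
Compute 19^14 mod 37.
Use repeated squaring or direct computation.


19^1 mod 37 = 19
19^2 mod 37 = 28
19^3 mod 37 = 14
19^4 mod 37 = 7
19^5 mod 37 = 22
19^6 mod 37 = 11
19^7 mod 37 = 24
19^8 mod 37 = 12
19^9 mod 37 = 6
19^10 mod 37 = 3
19^11 mod 37 = 20
19^12 mod 37 = 10
19^13 mod 37 = 5
19^14 mod 37 = 21


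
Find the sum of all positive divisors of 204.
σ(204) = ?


Divisors of 204: 1, 2, 3, 4, 6, 12, 17, 34, 51, 68, 102, 204
Sum = 1 + 2 + 3 + 4 + 6 + 12 + 17 + 34 + 51 + 68 + 102 + 204 = 504

σ(204) = 504


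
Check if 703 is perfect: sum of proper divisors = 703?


Proper divisors of 703: 1, 19, 37
Sum = 1 + 19 + 37 = 57

No, 703 is not perfect (57 ≠ 703)


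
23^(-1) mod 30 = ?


Use the extended Euclidean algorithm on (30, 23); each row r = 30*s + 23*t:
r=30, s=1, t=0
r=23, s=0, t=1
q=1: r=7, s=1, t=-1   [30*(1) + 23*(-1) = 7]
q=3: r=2, s=-3, t=4   [30*(-3) + 23*(4) = 2]
q=3: r=1, s=10, t=-13   [30*(10) + 23*(-13) = 1]
q=2: r=0, s=-23, t=30   [30*(-23) + 23*(30) = 0]
GCD = 1 with t = -13, so 23*(-13) ≡ 1 (mod 30)
Inverse = -13 mod 30 = 17
Check: 23 * 17 = 391 ≡ 1 (mod 30)

23^(-1) ≡ 17 (mod 30)


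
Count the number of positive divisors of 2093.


2093 = 7^1 × 13^1 × 23^1
d(2093) = (1+1) × (1+1) × (1+1) = 8

8 divisors


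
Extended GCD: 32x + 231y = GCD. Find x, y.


Tabular extended Euclidean (each row: r = 32*s + 231*t):
r=32, s=1, t=0
r=231, s=0, t=1
q=0: r=32, s=1, t=0   [32*(1) + 231*(0) = 32]
q=7: r=7, s=-7, t=1   [32*(-7) + 231*(1) = 7]
q=4: r=4, s=29, t=-4   [32*(29) + 231*(-4) = 4]
q=1: r=3, s=-36, t=5   [32*(-36) + 231*(5) = 3]
q=1: r=1, s=65, t=-9   [32*(65) + 231*(-9) = 1]
q=3: r=0, s=-231, t=32   [32*(-231) + 231*(32) = 0]
GCD = 1; from the row with r=1: x=65, y=-9
Check: 32*(65) + 231*(-9) = 2080 - 2079 = 1

GCD = 1, x = 65, y = -9


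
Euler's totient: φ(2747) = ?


2747 = 41 × 67
Prime factors: 41, 67
φ(2747) = 2747 × (1-1/41) × (1-1/67)
= 2747 × 40/41 × 66/67 = 2640

φ(2747) = 2640


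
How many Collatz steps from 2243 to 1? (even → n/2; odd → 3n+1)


2243 → 6730 → 3365 → 10096 → 5048 → 2524 → 1262 → 631 → 1894 → 947 → 2842 → 1421 → 4264 → 2132 → 1066 → 533 → 1600 → 800 → 400 → 200 → 100 → 50 → 25 → 76 → 38 → 19 → 58 → 29 → 88 → 44 → 22 → 11 → 34 → 17 → 52 → 26 → 13 → 40 → 20 → 10 → 5 → 16 → 8 → 4 → 2 → 1
Total steps = 45

45 steps


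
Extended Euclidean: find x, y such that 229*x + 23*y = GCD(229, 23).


Tabular extended Euclidean (each row: r = 229*s + 23*t):
r=229, s=1, t=0
r=23, s=0, t=1
q=9: r=22, s=1, t=-9   [229*(1) + 23*(-9) = 22]
q=1: r=1, s=-1, t=10   [229*(-1) + 23*(10) = 1]
q=22: r=0, s=23, t=-229   [229*(23) + 23*(-229) = 0]
GCD = 1; from the row with r=1: x=-1, y=10
Check: 229*(-1) + 23*(10) = -229 + 230 = 1

GCD = 1, x = -1, y = 10


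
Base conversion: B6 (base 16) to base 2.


B6 (base 16) = 182 (decimal)
182 (decimal) = 10110110 (base 2)


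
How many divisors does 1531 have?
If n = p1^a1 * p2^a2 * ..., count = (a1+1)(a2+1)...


1531 = 1531^1
d(1531) = (1+1) = 2

2 divisors


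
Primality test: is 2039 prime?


Check divisors up to sqrt(2039) = 45.1553
No divisors found.
2039 is prime.

Yes, 2039 is prime


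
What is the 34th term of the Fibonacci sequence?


Sequence: 1, 1, 2, 3, 5, 8, 13, 21, 34, 55, 89, 144, 233, 377, 610, 987, 1597, 2584, 4181, 6765, 10946, 17711, 28657, 46368, 75025, 121393, 196418, 317811, 514229, 832040, 1346269, 2178309, 3524578, 5702887
F(34) = 5702887


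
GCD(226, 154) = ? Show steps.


226 = 1 * 154 + 72
154 = 2 * 72 + 10
72 = 7 * 10 + 2
10 = 5 * 2 + 0
GCD = 2


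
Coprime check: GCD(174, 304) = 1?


Euclidean algorithm:
304 = 1 * 174 + 130
174 = 1 * 130 + 44
130 = 2 * 44 + 42
44 = 1 * 42 + 2
42 = 21 * 2 + 0
GCD(174, 304) = 2

No, not coprime (GCD = 2)


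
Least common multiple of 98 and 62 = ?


GCD(98, 62) = 2
LCM = 98*62/2 = 6076/2 = 3038

LCM = 3038


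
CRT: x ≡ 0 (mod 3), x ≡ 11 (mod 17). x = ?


M = 3*17 = 51
M1 = M/3 = 17, M2 = M/17 = 3
M1^(-1) mod 3 = 2, M2^(-1) mod 17 = 6
x = 0*17*2 + 11*3*6 = 198
198 mod 51 = 45
Check: 45 mod 3 = 0 ✓, 45 mod 17 = 11 ✓

x ≡ 45 (mod 51)


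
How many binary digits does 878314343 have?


878314343 in base 2 = 110100010110100000001101100111
Number of digits = 30

30 digits (base 2)


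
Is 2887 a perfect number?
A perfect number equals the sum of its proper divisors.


Proper divisors of 2887: 1
Sum = 1 = 1

No, 2887 is not perfect (1 ≠ 2887)


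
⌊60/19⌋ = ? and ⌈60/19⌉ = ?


60/19 = 3.1579
floor = 3
ceil = 4

floor = 3, ceil = 4


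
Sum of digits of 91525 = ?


9 + 1 + 5 + 2 + 5 = 22


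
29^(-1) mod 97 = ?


Use the extended Euclidean algorithm on (97, 29); each row r = 97*s + 29*t:
r=97, s=1, t=0
r=29, s=0, t=1
q=3: r=10, s=1, t=-3   [97*(1) + 29*(-3) = 10]
q=2: r=9, s=-2, t=7   [97*(-2) + 29*(7) = 9]
q=1: r=1, s=3, t=-10   [97*(3) + 29*(-10) = 1]
q=9: r=0, s=-29, t=97   [97*(-29) + 29*(97) = 0]
GCD = 1 with t = -10, so 29*(-10) ≡ 1 (mod 97)
Inverse = -10 mod 97 = 87
Check: 29 * 87 = 2523 ≡ 1 (mod 97)

29^(-1) ≡ 87 (mod 97)


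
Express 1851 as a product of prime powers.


1851 / 3 = 617
617 / 617 = 1
1851 = 3 × 617


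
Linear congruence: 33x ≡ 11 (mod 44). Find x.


GCD(33, 44) = 11 divides 11
Divide: 3x ≡ 1 (mod 4)
x ≡ 3 (mod 4)


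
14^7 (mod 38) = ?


14^1 mod 38 = 14
14^2 mod 38 = 6
14^3 mod 38 = 8
14^4 mod 38 = 36
14^5 mod 38 = 10
14^6 mod 38 = 26
14^7 mod 38 = 22


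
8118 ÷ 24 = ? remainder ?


8118 = 24 * 338 + 6
Check: 8112 + 6 = 8118

q = 338, r = 6


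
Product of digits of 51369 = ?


5 × 1 × 3 × 6 × 9 = 810


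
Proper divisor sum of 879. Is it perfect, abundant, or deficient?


Proper divisors: 1, 3, 293
Sum = 1 + 3 + 293 = 297
297 < 879 → deficient

s(879) = 297 (deficient)


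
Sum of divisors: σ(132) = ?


Divisors of 132: 1, 2, 3, 4, 6, 11, 12, 22, 33, 44, 66, 132
Sum = 1 + 2 + 3 + 4 + 6 + 11 + 12 + 22 + 33 + 44 + 66 + 132 = 336

σ(132) = 336


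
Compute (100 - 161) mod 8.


100 - 161 = -61
-61 mod 8 = 3


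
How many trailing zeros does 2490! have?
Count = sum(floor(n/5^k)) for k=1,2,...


floor(2490/5) = 498
floor(2490/25) = 99
floor(2490/125) = 19
floor(2490/625) = 3
Total = 619

619 trailing zeros


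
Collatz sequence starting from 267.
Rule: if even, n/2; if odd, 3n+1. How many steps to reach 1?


267 → 802 → 401 → 1204 → 602 → 301 → 904 → 452 → 226 → 113 → 340 → 170 → 85 → 256 → 128 → 64 → 32 → 16 → 8 → 4 → 2 → 1
Total steps = 21

21 steps


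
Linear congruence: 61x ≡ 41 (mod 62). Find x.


GCD(61, 62) = 1, unique solution
a^(-1) mod 62 = 61
x = 61 * 41 mod 62 = 21

x ≡ 21 (mod 62)


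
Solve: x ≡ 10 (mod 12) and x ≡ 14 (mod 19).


M = 12*19 = 228
M1 = M/12 = 19, M2 = M/19 = 12
M1^(-1) mod 12 = 7, M2^(-1) mod 19 = 8
x = 10*19*7 + 14*12*8 = 2674
2674 mod 228 = 166
Check: 166 mod 12 = 10 ✓, 166 mod 19 = 14 ✓

x ≡ 166 (mod 228)


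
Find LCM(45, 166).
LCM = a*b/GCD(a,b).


GCD(45, 166) = 1
LCM = 45*166/1 = 7470/1 = 7470

LCM = 7470


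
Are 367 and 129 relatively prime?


Euclidean algorithm:
367 = 2 * 129 + 109
129 = 1 * 109 + 20
109 = 5 * 20 + 9
20 = 2 * 9 + 2
9 = 4 * 2 + 1
2 = 2 * 1 + 0
GCD(367, 129) = 1

Yes, coprime (GCD = 1)


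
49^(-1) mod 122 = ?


Use the extended Euclidean algorithm on (122, 49); each row r = 122*s + 49*t:
r=122, s=1, t=0
r=49, s=0, t=1
q=2: r=24, s=1, t=-2   [122*(1) + 49*(-2) = 24]
q=2: r=1, s=-2, t=5   [122*(-2) + 49*(5) = 1]
q=24: r=0, s=49, t=-122   [122*(49) + 49*(-122) = 0]
GCD = 1 with t = 5, so 49*(5) ≡ 1 (mod 122)
Inverse = 5 mod 122 = 5
Check: 49 * 5 = 245 ≡ 1 (mod 122)

49^(-1) ≡ 5 (mod 122)


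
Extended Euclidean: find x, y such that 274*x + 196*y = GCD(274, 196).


Tabular extended Euclidean (each row: r = 274*s + 196*t):
r=274, s=1, t=0
r=196, s=0, t=1
q=1: r=78, s=1, t=-1   [274*(1) + 196*(-1) = 78]
q=2: r=40, s=-2, t=3   [274*(-2) + 196*(3) = 40]
q=1: r=38, s=3, t=-4   [274*(3) + 196*(-4) = 38]
q=1: r=2, s=-5, t=7   [274*(-5) + 196*(7) = 2]
q=19: r=0, s=98, t=-137   [274*(98) + 196*(-137) = 0]
GCD = 2; from the row with r=2: x=-5, y=7
Check: 274*(-5) + 196*(7) = -1370 + 1372 = 2

GCD = 2, x = -5, y = 7


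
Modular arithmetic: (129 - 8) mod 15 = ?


129 - 8 = 121
121 mod 15 = 1


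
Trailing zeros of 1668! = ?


floor(1668/5) = 333
floor(1668/25) = 66
floor(1668/125) = 13
floor(1668/625) = 2
Total = 414

414 trailing zeros


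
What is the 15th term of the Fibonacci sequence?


Sequence: 1, 1, 2, 3, 5, 8, 13, 21, 34, 55, 89, 144, 233, 377, 610
F(15) = 610


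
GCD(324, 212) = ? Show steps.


324 = 1 * 212 + 112
212 = 1 * 112 + 100
112 = 1 * 100 + 12
100 = 8 * 12 + 4
12 = 3 * 4 + 0
GCD = 4


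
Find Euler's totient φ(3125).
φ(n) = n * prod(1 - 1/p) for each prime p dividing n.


3125 = 5^5
Prime factors: 5
φ(3125) = 3125 × (1-1/5)
= 3125 × 4/5 = 2500

φ(3125) = 2500


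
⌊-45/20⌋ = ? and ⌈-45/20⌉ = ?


-45/20 = -2.2500
floor = -3
ceil = -2

floor = -3, ceil = -2


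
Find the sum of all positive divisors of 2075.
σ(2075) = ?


Divisors of 2075: 1, 5, 25, 83, 415, 2075
Sum = 1 + 5 + 25 + 83 + 415 + 2075 = 2604

σ(2075) = 2604


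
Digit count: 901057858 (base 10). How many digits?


901057858 has 9 digits in base 10
floor(log10(901057858)) + 1 = floor(8.9548) + 1 = 9

9 digits (base 10)


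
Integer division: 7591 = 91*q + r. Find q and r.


7591 = 91 * 83 + 38
Check: 7553 + 38 = 7591

q = 83, r = 38


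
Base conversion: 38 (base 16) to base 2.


38 (base 16) = 56 (decimal)
56 (decimal) = 111000 (base 2)


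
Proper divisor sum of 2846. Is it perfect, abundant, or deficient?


Proper divisors: 1, 2, 1423
Sum = 1 + 2 + 1423 = 1426
1426 < 2846 → deficient

s(2846) = 1426 (deficient)


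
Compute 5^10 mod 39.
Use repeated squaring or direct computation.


5^1 mod 39 = 5
5^2 mod 39 = 25
5^3 mod 39 = 8
5^4 mod 39 = 1
5^5 mod 39 = 5
5^6 mod 39 = 25
5^7 mod 39 = 8
5^8 mod 39 = 1
5^9 mod 39 = 5
5^10 mod 39 = 25


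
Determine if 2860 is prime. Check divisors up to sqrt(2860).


2860 / 2 = 1430 (exact division)
2860 is NOT prime.

No, 2860 is not prime


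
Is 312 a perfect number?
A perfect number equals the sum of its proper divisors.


Proper divisors of 312: 1, 2, 3, 4, 6, 8, 12, 13, 24, 26, 39, 52, 78, 104, 156
Sum = 1 + 2 + 3 + 4 + 6 + 8 + 12 + 13 + 24 + 26 + 39 + 52 + 78 + 104 + 156 = 528

No, 312 is not perfect (528 ≠ 312)


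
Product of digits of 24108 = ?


2 × 4 × 1 × 0 × 8 = 0


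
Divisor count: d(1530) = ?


1530 = 2^1 × 3^2 × 5^1 × 17^1
d(1530) = (1+1) × (2+1) × (1+1) × (1+1) = 24

24 divisors


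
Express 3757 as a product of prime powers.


3757 / 13 = 289
289 / 17 = 17
17 / 17 = 1
3757 = 13 × 17^2


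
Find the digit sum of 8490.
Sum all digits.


8 + 4 + 9 + 0 = 21


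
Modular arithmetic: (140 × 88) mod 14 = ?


140 × 88 = 12320
12320 mod 14 = 0


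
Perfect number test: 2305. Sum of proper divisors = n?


Proper divisors of 2305: 1, 5, 461
Sum = 1 + 5 + 461 = 467

No, 2305 is not perfect (467 ≠ 2305)


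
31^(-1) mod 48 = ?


Use the extended Euclidean algorithm on (48, 31); each row r = 48*s + 31*t:
r=48, s=1, t=0
r=31, s=0, t=1
q=1: r=17, s=1, t=-1   [48*(1) + 31*(-1) = 17]
q=1: r=14, s=-1, t=2   [48*(-1) + 31*(2) = 14]
q=1: r=3, s=2, t=-3   [48*(2) + 31*(-3) = 3]
q=4: r=2, s=-9, t=14   [48*(-9) + 31*(14) = 2]
q=1: r=1, s=11, t=-17   [48*(11) + 31*(-17) = 1]
q=2: r=0, s=-31, t=48   [48*(-31) + 31*(48) = 0]
GCD = 1 with t = -17, so 31*(-17) ≡ 1 (mod 48)
Inverse = -17 mod 48 = 31
Check: 31 * 31 = 961 ≡ 1 (mod 48)

31^(-1) ≡ 31 (mod 48)


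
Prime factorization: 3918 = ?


3918 / 2 = 1959
1959 / 3 = 653
653 / 653 = 1
3918 = 2 × 3 × 653


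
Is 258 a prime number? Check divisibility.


258 / 2 = 129 (exact division)
258 is NOT prime.

No, 258 is not prime


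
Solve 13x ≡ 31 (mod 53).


GCD(13, 53) = 1, unique solution
a^(-1) mod 53 = 49
x = 49 * 31 mod 53 = 35

x ≡ 35 (mod 53)


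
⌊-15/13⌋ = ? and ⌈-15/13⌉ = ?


-15/13 = -1.1538
floor = -2
ceil = -1

floor = -2, ceil = -1


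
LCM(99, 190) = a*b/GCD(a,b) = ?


GCD(99, 190) = 1
LCM = 99*190/1 = 18810/1 = 18810

LCM = 18810


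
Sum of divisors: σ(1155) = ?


Divisors of 1155: 1, 3, 5, 7, 11, 15, 21, 33, 35, 55, 77, 105, 165, 231, 385, 1155
Sum = 1 + 3 + 5 + 7 + 11 + 15 + 21 + 33 + 35 + 55 + 77 + 105 + 165 + 231 + 385 + 1155 = 2304

σ(1155) = 2304


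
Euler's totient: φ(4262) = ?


4262 = 2 × 2131
Prime factors: 2, 2131
φ(4262) = 4262 × (1-1/2) × (1-1/2131)
= 4262 × 1/2 × 2130/2131 = 2130

φ(4262) = 2130


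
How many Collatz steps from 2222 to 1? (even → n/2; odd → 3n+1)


2222 → 1111 → 3334 → 1667 → 5002 → 2501 → 7504 → 3752 → 1876 → 938 → 469 → 1408 → 704 → 352 → 176 → 88 → 44 → 22 → 11 → 34 → 17 → 52 → 26 → 13 → 40 → 20 → 10 → 5 → 16 → 8 → 4 → 2 → 1
Total steps = 32

32 steps


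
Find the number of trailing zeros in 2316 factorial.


floor(2316/5) = 463
floor(2316/25) = 92
floor(2316/125) = 18
floor(2316/625) = 3
Total = 576

576 trailing zeros


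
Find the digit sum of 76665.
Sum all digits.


7 + 6 + 6 + 6 + 5 = 30


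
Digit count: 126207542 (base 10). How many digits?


126207542 has 9 digits in base 10
floor(log10(126207542)) + 1 = floor(8.1011) + 1 = 9

9 digits (base 10)


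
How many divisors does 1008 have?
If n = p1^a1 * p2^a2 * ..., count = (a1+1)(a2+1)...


1008 = 2^4 × 3^2 × 7^1
d(1008) = (4+1) × (2+1) × (1+1) = 30

30 divisors


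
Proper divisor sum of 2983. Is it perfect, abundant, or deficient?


Proper divisors: 1, 19, 157
Sum = 1 + 19 + 157 = 177
177 < 2983 → deficient

s(2983) = 177 (deficient)


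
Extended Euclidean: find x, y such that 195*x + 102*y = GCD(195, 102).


Tabular extended Euclidean (each row: r = 195*s + 102*t):
r=195, s=1, t=0
r=102, s=0, t=1
q=1: r=93, s=1, t=-1   [195*(1) + 102*(-1) = 93]
q=1: r=9, s=-1, t=2   [195*(-1) + 102*(2) = 9]
q=10: r=3, s=11, t=-21   [195*(11) + 102*(-21) = 3]
q=3: r=0, s=-34, t=65   [195*(-34) + 102*(65) = 0]
GCD = 3; from the row with r=3: x=11, y=-21
Check: 195*(11) + 102*(-21) = 2145 - 2142 = 3

GCD = 3, x = 11, y = -21


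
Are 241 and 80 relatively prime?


Euclidean algorithm:
241 = 3 * 80 + 1
80 = 80 * 1 + 0
GCD(241, 80) = 1

Yes, coprime (GCD = 1)


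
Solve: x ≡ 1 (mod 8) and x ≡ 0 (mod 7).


M = 8*7 = 56
M1 = M/8 = 7, M2 = M/7 = 8
M1^(-1) mod 8 = 7, M2^(-1) mod 7 = 1
x = 1*7*7 + 0*8*1 = 49
49 mod 56 = 49
Check: 49 mod 8 = 1 ✓, 49 mod 7 = 0 ✓

x ≡ 49 (mod 56)


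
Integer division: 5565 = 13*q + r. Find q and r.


5565 = 13 * 428 + 1
Check: 5564 + 1 = 5565

q = 428, r = 1


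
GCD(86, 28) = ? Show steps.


86 = 3 * 28 + 2
28 = 14 * 2 + 0
GCD = 2


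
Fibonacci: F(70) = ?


Sequence: 1, 1, 2, 3, 5, 8, 13, 21, 34, 55, 89, 144, 233, 377, 610, 987, 1597, 2584, 4181, 6765, 10946, 17711, 28657, 46368, 75025, 121393, 196418, 317811, 514229, 832040, 1346269, 2178309, 3524578, 5702887, 9227465, 14930352, 24157817, 39088169, 63245986, 102334155, 165580141, 267914296, 433494437, 701408733, 1134903170, 1836311903, 2971215073, 4807526976, 7778742049, 12586269025, 20365011074, 32951280099, 53316291173, 86267571272, 139583862445, 225851433717, 365435296162, 591286729879, 956722026041, 1548008755920, 2504730781961, 4052739537881, 6557470319842, 10610209857723, 17167680177565, 27777890035288, 44945570212853, 72723460248141, 117669030460994, 190392490709135
F(70) = 190392490709135


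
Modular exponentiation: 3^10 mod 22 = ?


3^1 mod 22 = 3
3^2 mod 22 = 9
3^3 mod 22 = 5
3^4 mod 22 = 15
3^5 mod 22 = 1
3^6 mod 22 = 3
3^7 mod 22 = 9
3^8 mod 22 = 5
3^9 mod 22 = 15
3^10 mod 22 = 1


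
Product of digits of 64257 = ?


6 × 4 × 2 × 5 × 7 = 1680


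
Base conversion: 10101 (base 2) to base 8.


10101 (base 2) = 21 (decimal)
21 (decimal) = 25 (base 8)


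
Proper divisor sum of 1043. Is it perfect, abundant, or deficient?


Proper divisors: 1, 7, 149
Sum = 1 + 7 + 149 = 157
157 < 1043 → deficient

s(1043) = 157 (deficient)


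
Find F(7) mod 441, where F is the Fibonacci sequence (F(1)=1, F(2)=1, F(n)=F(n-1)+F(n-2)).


F(k) mod 441 for k=1..7:
1, 1, 2, 3, 5, 8, 13
F(7) mod 441 = 13


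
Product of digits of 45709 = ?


4 × 5 × 7 × 0 × 9 = 0


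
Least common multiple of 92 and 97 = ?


GCD(92, 97) = 1
LCM = 92*97/1 = 8924/1 = 8924

LCM = 8924


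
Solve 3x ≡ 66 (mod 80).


GCD(3, 80) = 1, unique solution
a^(-1) mod 80 = 27
x = 27 * 66 mod 80 = 22

x ≡ 22 (mod 80)


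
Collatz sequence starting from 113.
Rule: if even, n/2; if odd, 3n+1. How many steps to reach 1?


113 → 340 → 170 → 85 → 256 → 128 → 64 → 32 → 16 → 8 → 4 → 2 → 1
Total steps = 12

12 steps


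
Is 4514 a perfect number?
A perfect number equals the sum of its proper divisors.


Proper divisors of 4514: 1, 2, 37, 61, 74, 122, 2257
Sum = 1 + 2 + 37 + 61 + 74 + 122 + 2257 = 2554

No, 4514 is not perfect (2554 ≠ 4514)


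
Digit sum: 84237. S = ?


8 + 4 + 2 + 3 + 7 = 24


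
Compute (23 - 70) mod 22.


23 - 70 = -47
-47 mod 22 = 19


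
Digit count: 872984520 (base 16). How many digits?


872984520 in base 16 = 3408AFC8
Number of digits = 8

8 digits (base 16)


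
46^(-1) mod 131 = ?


Use the extended Euclidean algorithm on (131, 46); each row r = 131*s + 46*t:
r=131, s=1, t=0
r=46, s=0, t=1
q=2: r=39, s=1, t=-2   [131*(1) + 46*(-2) = 39]
q=1: r=7, s=-1, t=3   [131*(-1) + 46*(3) = 7]
q=5: r=4, s=6, t=-17   [131*(6) + 46*(-17) = 4]
q=1: r=3, s=-7, t=20   [131*(-7) + 46*(20) = 3]
q=1: r=1, s=13, t=-37   [131*(13) + 46*(-37) = 1]
q=3: r=0, s=-46, t=131   [131*(-46) + 46*(131) = 0]
GCD = 1 with t = -37, so 46*(-37) ≡ 1 (mod 131)
Inverse = -37 mod 131 = 94
Check: 46 * 94 = 4324 ≡ 1 (mod 131)

46^(-1) ≡ 94 (mod 131)


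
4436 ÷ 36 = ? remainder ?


4436 = 36 * 123 + 8
Check: 4428 + 8 = 4436

q = 123, r = 8


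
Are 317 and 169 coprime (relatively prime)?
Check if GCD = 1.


Euclidean algorithm:
317 = 1 * 169 + 148
169 = 1 * 148 + 21
148 = 7 * 21 + 1
21 = 21 * 1 + 0
GCD(317, 169) = 1

Yes, coprime (GCD = 1)


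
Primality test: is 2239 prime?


Check divisors up to sqrt(2239) = 47.3181
No divisors found.
2239 is prime.

Yes, 2239 is prime


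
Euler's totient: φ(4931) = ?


4931 = 4931
Prime factors: 4931
φ(4931) = 4931 × (1-1/4931)
= 4931 × 4930/4931 = 4930

φ(4931) = 4930


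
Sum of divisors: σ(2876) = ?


Divisors of 2876: 1, 2, 4, 719, 1438, 2876
Sum = 1 + 2 + 4 + 719 + 1438 + 2876 = 5040

σ(2876) = 5040


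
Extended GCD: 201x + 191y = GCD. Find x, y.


Tabular extended Euclidean (each row: r = 201*s + 191*t):
r=201, s=1, t=0
r=191, s=0, t=1
q=1: r=10, s=1, t=-1   [201*(1) + 191*(-1) = 10]
q=19: r=1, s=-19, t=20   [201*(-19) + 191*(20) = 1]
q=10: r=0, s=191, t=-201   [201*(191) + 191*(-201) = 0]
GCD = 1; from the row with r=1: x=-19, y=20
Check: 201*(-19) + 191*(20) = -3819 + 3820 = 1

GCD = 1, x = -19, y = 20


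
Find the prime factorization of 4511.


4511 / 13 = 347
347 / 347 = 1
4511 = 13 × 347


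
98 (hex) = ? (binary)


98 (base 16) = 152 (decimal)
152 (decimal) = 10011000 (base 2)


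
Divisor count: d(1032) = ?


1032 = 2^3 × 3^1 × 43^1
d(1032) = (3+1) × (1+1) × (1+1) = 16

16 divisors


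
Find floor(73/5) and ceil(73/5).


73/5 = 14.6000
floor = 14
ceil = 15

floor = 14, ceil = 15


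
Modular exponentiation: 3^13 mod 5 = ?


3^1 mod 5 = 3
3^2 mod 5 = 4
3^3 mod 5 = 2
3^4 mod 5 = 1
3^5 mod 5 = 3
3^6 mod 5 = 4
3^7 mod 5 = 2
3^8 mod 5 = 1
3^9 mod 5 = 3
3^10 mod 5 = 4
3^11 mod 5 = 2
3^12 mod 5 = 1
3^13 mod 5 = 3


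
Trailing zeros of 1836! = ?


floor(1836/5) = 367
floor(1836/25) = 73
floor(1836/125) = 14
floor(1836/625) = 2
Total = 456

456 trailing zeros


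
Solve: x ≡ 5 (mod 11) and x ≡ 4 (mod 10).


M = 11*10 = 110
M1 = M/11 = 10, M2 = M/10 = 11
M1^(-1) mod 11 = 10, M2^(-1) mod 10 = 1
x = 5*10*10 + 4*11*1 = 544
544 mod 110 = 104
Check: 104 mod 11 = 5 ✓, 104 mod 10 = 4 ✓

x ≡ 104 (mod 110)


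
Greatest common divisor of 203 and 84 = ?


203 = 2 * 84 + 35
84 = 2 * 35 + 14
35 = 2 * 14 + 7
14 = 2 * 7 + 0
GCD = 7


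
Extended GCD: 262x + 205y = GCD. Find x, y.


Tabular extended Euclidean (each row: r = 262*s + 205*t):
r=262, s=1, t=0
r=205, s=0, t=1
q=1: r=57, s=1, t=-1   [262*(1) + 205*(-1) = 57]
q=3: r=34, s=-3, t=4   [262*(-3) + 205*(4) = 34]
q=1: r=23, s=4, t=-5   [262*(4) + 205*(-5) = 23]
q=1: r=11, s=-7, t=9   [262*(-7) + 205*(9) = 11]
q=2: r=1, s=18, t=-23   [262*(18) + 205*(-23) = 1]
q=11: r=0, s=-205, t=262   [262*(-205) + 205*(262) = 0]
GCD = 1; from the row with r=1: x=18, y=-23
Check: 262*(18) + 205*(-23) = 4716 - 4715 = 1

GCD = 1, x = 18, y = -23


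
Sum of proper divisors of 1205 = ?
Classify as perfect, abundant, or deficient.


Proper divisors: 1, 5, 241
Sum = 1 + 5 + 241 = 247
247 < 1205 → deficient

s(1205) = 247 (deficient)


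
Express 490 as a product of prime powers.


490 / 2 = 245
245 / 5 = 49
49 / 7 = 7
7 / 7 = 1
490 = 2 × 5 × 7^2


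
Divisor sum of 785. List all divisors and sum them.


Divisors of 785: 1, 5, 157, 785
Sum = 1 + 5 + 157 + 785 = 948

σ(785) = 948


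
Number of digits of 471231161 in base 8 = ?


471231161 in base 8 = 3405465271
Number of digits = 10

10 digits (base 8)


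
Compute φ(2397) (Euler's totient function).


2397 = 3 × 17 × 47
Prime factors: 3, 17, 47
φ(2397) = 2397 × (1-1/3) × (1-1/17) × (1-1/47)
= 2397 × 2/3 × 16/17 × 46/47 = 1472

φ(2397) = 1472


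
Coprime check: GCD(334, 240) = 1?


Euclidean algorithm:
334 = 1 * 240 + 94
240 = 2 * 94 + 52
94 = 1 * 52 + 42
52 = 1 * 42 + 10
42 = 4 * 10 + 2
10 = 5 * 2 + 0
GCD(334, 240) = 2

No, not coprime (GCD = 2)


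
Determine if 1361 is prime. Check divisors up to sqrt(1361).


Check divisors up to sqrt(1361) = 36.8917
No divisors found.
1361 is prime.

Yes, 1361 is prime


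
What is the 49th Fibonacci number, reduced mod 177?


F(k) mod 177 for k=1..49:
1, 1, 2, 3, 5, 8, 13, 21, 34, 55, 89, 144, 56, 23, 79, 102, 4, 106, 110, 39, 149, 11, 160, 171, 154, 148, 125, 96, 44, 140, 7, 147, 154, 124, 101, 48, 149, 20, 169, 12, 4, 16, 20, 36, 56, 92, 148, 63, 34
F(49) mod 177 = 34


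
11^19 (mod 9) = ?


11^1 mod 9 = 2
11^2 mod 9 = 4
11^3 mod 9 = 8
11^4 mod 9 = 7
11^5 mod 9 = 5
11^6 mod 9 = 1
11^7 mod 9 = 2
11^8 mod 9 = 4
11^9 mod 9 = 8
11^10 mod 9 = 7
11^11 mod 9 = 5
11^12 mod 9 = 1
11^13 mod 9 = 2
11^14 mod 9 = 4
11^15 mod 9 = 8
11^16 mod 9 = 7
11^17 mod 9 = 5
11^18 mod 9 = 1
11^19 mod 9 = 2


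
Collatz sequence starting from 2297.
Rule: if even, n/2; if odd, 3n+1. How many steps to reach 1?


2297 → 6892 → 3446 → 1723 → 5170 → 2585 → 7756 → 3878 → 1939 → 5818 → 2909 → 8728 → 4364 → 2182 → 1091 → 3274 → 1637 → 4912 → 2456 → 1228 → 614 → 307 → 922 → 461 → 1384 → 692 → 346 → 173 → 520 → 260 → 130 → 65 → 196 → 98 → 49 → 148 → 74 → 37 → 112 → 56 → 28 → 14 → 7 → 22 → 11 → 34 → 17 → 52 → 26 → 13 → 40 → 20 → 10 → 5 → 16 → 8 → 4 → 2 → 1
Total steps = 58

58 steps


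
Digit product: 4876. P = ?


4 × 8 × 7 × 6 = 1344


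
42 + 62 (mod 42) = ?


42 + 62 = 104
104 mod 42 = 20


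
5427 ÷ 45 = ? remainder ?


5427 = 45 * 120 + 27
Check: 5400 + 27 = 5427

q = 120, r = 27


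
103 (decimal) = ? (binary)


103 (base 10) = 103 (decimal)
103 (decimal) = 1100111 (base 2)


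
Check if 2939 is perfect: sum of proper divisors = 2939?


Proper divisors of 2939: 1
Sum = 1 = 1

No, 2939 is not perfect (1 ≠ 2939)


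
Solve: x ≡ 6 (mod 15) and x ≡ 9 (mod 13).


M = 15*13 = 195
M1 = M/15 = 13, M2 = M/13 = 15
M1^(-1) mod 15 = 7, M2^(-1) mod 13 = 7
x = 6*13*7 + 9*15*7 = 1491
1491 mod 195 = 126
Check: 126 mod 15 = 6 ✓, 126 mod 13 = 9 ✓

x ≡ 126 (mod 195)


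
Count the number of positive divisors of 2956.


2956 = 2^2 × 739^1
d(2956) = (2+1) × (1+1) = 6

6 divisors


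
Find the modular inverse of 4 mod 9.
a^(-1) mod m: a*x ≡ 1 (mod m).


Use the extended Euclidean algorithm on (9, 4); each row r = 9*s + 4*t:
r=9, s=1, t=0
r=4, s=0, t=1
q=2: r=1, s=1, t=-2   [9*(1) + 4*(-2) = 1]
q=4: r=0, s=-4, t=9   [9*(-4) + 4*(9) = 0]
GCD = 1 with t = -2, so 4*(-2) ≡ 1 (mod 9)
Inverse = -2 mod 9 = 7
Check: 4 * 7 = 28 ≡ 1 (mod 9)

4^(-1) ≡ 7 (mod 9)


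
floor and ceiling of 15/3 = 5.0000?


15/3 = 5.0000
floor = 5
ceil = 5

floor = 5, ceil = 5


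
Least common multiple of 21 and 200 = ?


GCD(21, 200) = 1
LCM = 21*200/1 = 4200/1 = 4200

LCM = 4200


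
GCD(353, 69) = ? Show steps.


353 = 5 * 69 + 8
69 = 8 * 8 + 5
8 = 1 * 5 + 3
5 = 1 * 3 + 2
3 = 1 * 2 + 1
2 = 2 * 1 + 0
GCD = 1


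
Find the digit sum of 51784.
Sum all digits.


5 + 1 + 7 + 8 + 4 = 25


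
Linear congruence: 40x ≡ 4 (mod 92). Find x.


GCD(40, 92) = 4 divides 4
Divide: 10x ≡ 1 (mod 23)
x ≡ 7 (mod 23)


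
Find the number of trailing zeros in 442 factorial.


floor(442/5) = 88
floor(442/25) = 17
floor(442/125) = 3
Total = 108

108 trailing zeros


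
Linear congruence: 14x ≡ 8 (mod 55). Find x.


GCD(14, 55) = 1, unique solution
a^(-1) mod 55 = 4
x = 4 * 8 mod 55 = 32

x ≡ 32 (mod 55)


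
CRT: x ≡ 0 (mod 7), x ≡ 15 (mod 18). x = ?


M = 7*18 = 126
M1 = M/7 = 18, M2 = M/18 = 7
M1^(-1) mod 7 = 2, M2^(-1) mod 18 = 13
x = 0*18*2 + 15*7*13 = 1365
1365 mod 126 = 105
Check: 105 mod 7 = 0 ✓, 105 mod 18 = 15 ✓

x ≡ 105 (mod 126)


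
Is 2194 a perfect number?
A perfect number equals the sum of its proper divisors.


Proper divisors of 2194: 1, 2, 1097
Sum = 1 + 2 + 1097 = 1100

No, 2194 is not perfect (1100 ≠ 2194)


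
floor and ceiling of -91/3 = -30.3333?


-91/3 = -30.3333
floor = -31
ceil = -30

floor = -31, ceil = -30


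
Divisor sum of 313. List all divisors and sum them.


Divisors of 313: 1, 313
Sum = 1 + 313 = 314

σ(313) = 314


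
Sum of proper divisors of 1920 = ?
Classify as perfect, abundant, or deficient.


Proper divisors: 1, 2, 3, 4, 5, 6, 8, 10, 12, 15, 16, 20, 24, 30, 32, 40, 48, 60, 64, 80, 96, 120, 128, 160, 192, 240, 320, 384, 480, 640, 960
Sum = 1 + 2 + 3 + 4 + 5 + 6 + 8 + 10 + 12 + 15 + 16 + 20 + 24 + 30 + 32 + 40 + 48 + 60 + 64 + 80 + 96 + 120 + 128 + 160 + 192 + 240 + 320 + 384 + 480 + 640 + 960 = 4200
4200 > 1920 → abundant

s(1920) = 4200 (abundant)


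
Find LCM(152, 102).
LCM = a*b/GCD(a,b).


GCD(152, 102) = 2
LCM = 152*102/2 = 15504/2 = 7752

LCM = 7752


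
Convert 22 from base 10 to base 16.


22 (base 10) = 22 (decimal)
22 (decimal) = 16 (base 16)


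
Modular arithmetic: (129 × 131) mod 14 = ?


129 × 131 = 16899
16899 mod 14 = 1


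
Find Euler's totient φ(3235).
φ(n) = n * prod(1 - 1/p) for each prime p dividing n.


3235 = 5 × 647
Prime factors: 5, 647
φ(3235) = 3235 × (1-1/5) × (1-1/647)
= 3235 × 4/5 × 646/647 = 2584

φ(3235) = 2584


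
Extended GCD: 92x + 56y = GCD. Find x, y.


Tabular extended Euclidean (each row: r = 92*s + 56*t):
r=92, s=1, t=0
r=56, s=0, t=1
q=1: r=36, s=1, t=-1   [92*(1) + 56*(-1) = 36]
q=1: r=20, s=-1, t=2   [92*(-1) + 56*(2) = 20]
q=1: r=16, s=2, t=-3   [92*(2) + 56*(-3) = 16]
q=1: r=4, s=-3, t=5   [92*(-3) + 56*(5) = 4]
q=4: r=0, s=14, t=-23   [92*(14) + 56*(-23) = 0]
GCD = 4; from the row with r=4: x=-3, y=5
Check: 92*(-3) + 56*(5) = -276 + 280 = 4

GCD = 4, x = -3, y = 5


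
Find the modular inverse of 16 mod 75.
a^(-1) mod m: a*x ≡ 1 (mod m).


Use the extended Euclidean algorithm on (75, 16); each row r = 75*s + 16*t:
r=75, s=1, t=0
r=16, s=0, t=1
q=4: r=11, s=1, t=-4   [75*(1) + 16*(-4) = 11]
q=1: r=5, s=-1, t=5   [75*(-1) + 16*(5) = 5]
q=2: r=1, s=3, t=-14   [75*(3) + 16*(-14) = 1]
q=5: r=0, s=-16, t=75   [75*(-16) + 16*(75) = 0]
GCD = 1 with t = -14, so 16*(-14) ≡ 1 (mod 75)
Inverse = -14 mod 75 = 61
Check: 16 * 61 = 976 ≡ 1 (mod 75)

16^(-1) ≡ 61 (mod 75)
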